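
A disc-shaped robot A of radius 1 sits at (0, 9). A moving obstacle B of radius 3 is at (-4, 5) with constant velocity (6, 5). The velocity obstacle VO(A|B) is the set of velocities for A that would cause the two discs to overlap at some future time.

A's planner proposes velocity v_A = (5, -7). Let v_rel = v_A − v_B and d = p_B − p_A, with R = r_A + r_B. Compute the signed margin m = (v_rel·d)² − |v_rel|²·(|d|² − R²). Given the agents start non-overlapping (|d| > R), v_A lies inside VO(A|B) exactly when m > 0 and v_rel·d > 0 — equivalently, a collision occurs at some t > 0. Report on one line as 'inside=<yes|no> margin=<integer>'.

d = (-4, -4),  |d|² = 32;  R = 1+3 = 4,  c = 32−4² = 16
v_rel = (-1, -12),  |v_rel|² = 145;  v_rel·d = (-1)·(-4) + (-12)·(-4) = 52
145·t² − 104·t + 16 = 0  ⇒  m = 52² − 145·16 = 384
m = 384 > 0,  v_rel·d = 52 > 0  ⇒  inside

inside=yes margin=384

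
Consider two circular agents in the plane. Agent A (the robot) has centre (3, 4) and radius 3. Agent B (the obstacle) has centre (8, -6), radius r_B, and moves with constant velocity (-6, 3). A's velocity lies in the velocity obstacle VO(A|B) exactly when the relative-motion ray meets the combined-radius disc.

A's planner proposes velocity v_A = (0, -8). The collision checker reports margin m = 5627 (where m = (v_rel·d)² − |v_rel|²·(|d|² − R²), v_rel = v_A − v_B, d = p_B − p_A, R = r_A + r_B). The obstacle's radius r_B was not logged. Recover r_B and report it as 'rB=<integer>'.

m = 5627
d = (5, -10);  v_rel = (6, -11),  |v_rel|² = 157
v_rel×d = (6)·(-10) − (-11)·(5) = -5
since m = R²·157 − (-5)²:  R² = (25 + 5627) / 157 = 36
R = √36 = 6  ⇒  r_B = 6 − 3 = 3

rB=3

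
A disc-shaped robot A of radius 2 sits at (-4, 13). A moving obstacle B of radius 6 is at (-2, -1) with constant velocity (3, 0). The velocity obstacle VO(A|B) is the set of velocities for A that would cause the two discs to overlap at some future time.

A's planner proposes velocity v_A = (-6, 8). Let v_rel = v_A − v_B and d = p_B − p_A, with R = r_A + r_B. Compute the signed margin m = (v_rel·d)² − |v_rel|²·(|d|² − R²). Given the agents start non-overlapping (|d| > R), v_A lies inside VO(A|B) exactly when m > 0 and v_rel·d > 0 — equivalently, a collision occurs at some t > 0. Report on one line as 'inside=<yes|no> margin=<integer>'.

d = (2, -14),  |d|² = 200;  R = 2+6 = 8,  c = 200−8² = 136
v_rel = (-9, 8),  |v_rel|² = 145;  v_rel·d = (-9)·(2) + (8)·(-14) = -130
145·t² + 260·t + 136 = 0  ⇒  m = (-130)² − 145·136 = -2820
m = -2820 < 0,  v_rel·d = -130 < 0  ⇒  outside

inside=no margin=-2820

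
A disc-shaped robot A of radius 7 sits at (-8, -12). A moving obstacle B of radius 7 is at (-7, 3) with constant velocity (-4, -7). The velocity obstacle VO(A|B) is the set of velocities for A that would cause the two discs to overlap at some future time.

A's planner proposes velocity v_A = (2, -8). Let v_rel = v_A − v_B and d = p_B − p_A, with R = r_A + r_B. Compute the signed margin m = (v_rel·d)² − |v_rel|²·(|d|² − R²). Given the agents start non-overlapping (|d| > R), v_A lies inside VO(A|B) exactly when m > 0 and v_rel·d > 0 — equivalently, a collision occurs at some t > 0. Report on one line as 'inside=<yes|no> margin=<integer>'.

d = (1, 15),  |d|² = 226;  R = 7+7 = 14,  c = 226−14² = 30
v_rel = (6, -1),  |v_rel|² = 37;  v_rel·d = (6)·(1) + (-1)·(15) = -9
37·t² + 18·t + 30 = 0  ⇒  m = (-9)² − 37·30 = -1029
m = -1029 < 0,  v_rel·d = -9 < 0  ⇒  outside

inside=no margin=-1029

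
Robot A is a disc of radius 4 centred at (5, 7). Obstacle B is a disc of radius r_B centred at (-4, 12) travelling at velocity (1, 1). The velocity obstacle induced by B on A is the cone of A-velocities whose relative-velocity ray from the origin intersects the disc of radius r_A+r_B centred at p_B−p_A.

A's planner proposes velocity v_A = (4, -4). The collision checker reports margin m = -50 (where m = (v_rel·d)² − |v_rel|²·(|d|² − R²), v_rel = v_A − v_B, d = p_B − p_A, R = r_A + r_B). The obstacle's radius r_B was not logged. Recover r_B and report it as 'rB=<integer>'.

m = -50
d = (-9, 5);  v_rel = (3, -5),  |v_rel|² = 34
v_rel×d = (3)·(5) − (-5)·(-9) = -30
since m = R²·34 − (-30)²:  R² = (900 + -50) / 34 = 25
R = √25 = 5  ⇒  r_B = 5 − 4 = 1

rB=1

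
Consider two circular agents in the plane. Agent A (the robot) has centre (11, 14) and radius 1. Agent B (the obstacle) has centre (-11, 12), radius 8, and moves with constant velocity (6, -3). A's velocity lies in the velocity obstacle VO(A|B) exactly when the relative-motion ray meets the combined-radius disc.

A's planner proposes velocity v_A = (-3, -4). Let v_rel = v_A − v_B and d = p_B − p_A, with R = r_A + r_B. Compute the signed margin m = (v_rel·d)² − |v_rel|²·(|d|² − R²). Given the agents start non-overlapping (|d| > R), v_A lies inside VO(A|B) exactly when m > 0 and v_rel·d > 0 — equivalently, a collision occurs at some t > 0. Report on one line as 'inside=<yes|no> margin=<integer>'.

d = (-22, -2),  |d|² = 488;  R = 1+8 = 9,  c = 488−9² = 407
v_rel = (-9, -1),  |v_rel|² = 82;  v_rel·d = (-9)·(-22) + (-1)·(-2) = 200
82·t² − 400·t + 407 = 0  ⇒  m = 200² − 82·407 = 6626
m = 6626 > 0,  v_rel·d = 200 > 0  ⇒  inside

inside=yes margin=6626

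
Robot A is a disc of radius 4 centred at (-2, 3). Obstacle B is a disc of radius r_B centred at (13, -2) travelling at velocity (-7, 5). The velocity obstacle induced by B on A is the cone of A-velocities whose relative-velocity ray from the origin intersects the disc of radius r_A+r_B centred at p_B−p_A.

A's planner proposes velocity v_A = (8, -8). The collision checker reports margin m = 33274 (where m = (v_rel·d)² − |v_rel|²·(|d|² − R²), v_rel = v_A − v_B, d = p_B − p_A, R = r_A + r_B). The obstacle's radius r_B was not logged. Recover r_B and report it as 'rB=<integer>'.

m = 33274
d = (15, -5);  v_rel = (15, -13),  |v_rel|² = 394
v_rel×d = (15)·(-5) − (-13)·(15) = 120
since m = R²·394 − 120²:  R² = (14400 + 33274) / 394 = 121
R = √121 = 11  ⇒  r_B = 11 − 4 = 7

rB=7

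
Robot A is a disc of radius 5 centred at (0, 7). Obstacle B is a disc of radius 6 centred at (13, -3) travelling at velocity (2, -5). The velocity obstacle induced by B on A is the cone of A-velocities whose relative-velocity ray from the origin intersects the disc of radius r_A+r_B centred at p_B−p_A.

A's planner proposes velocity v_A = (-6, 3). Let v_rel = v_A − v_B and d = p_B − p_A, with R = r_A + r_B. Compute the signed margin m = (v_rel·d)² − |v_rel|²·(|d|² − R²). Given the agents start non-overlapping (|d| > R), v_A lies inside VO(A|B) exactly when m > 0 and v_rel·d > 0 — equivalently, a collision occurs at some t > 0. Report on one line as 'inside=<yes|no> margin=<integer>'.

d = (13, -10),  |d|² = 269;  R = 5+6 = 11,  c = 269−11² = 148
v_rel = (-8, 8),  |v_rel|² = 128;  v_rel·d = (-8)·(13) + (8)·(-10) = -184
128·t² + 368·t + 148 = 0  ⇒  m = (-184)² − 128·148 = 14912
m = 14912 > 0,  v_rel·d = -184 < 0  ⇒  outside

inside=no margin=14912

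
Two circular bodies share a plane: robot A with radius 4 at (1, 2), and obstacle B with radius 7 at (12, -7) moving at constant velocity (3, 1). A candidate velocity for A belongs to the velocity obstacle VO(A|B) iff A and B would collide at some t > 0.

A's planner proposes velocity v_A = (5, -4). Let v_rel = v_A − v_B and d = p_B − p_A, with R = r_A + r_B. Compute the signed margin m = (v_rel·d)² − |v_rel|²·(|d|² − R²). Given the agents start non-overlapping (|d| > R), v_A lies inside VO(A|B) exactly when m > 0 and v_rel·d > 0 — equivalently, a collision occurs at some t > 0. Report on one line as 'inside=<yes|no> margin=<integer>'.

d = (11, -9),  |d|² = 202;  R = 4+7 = 11,  c = 202−11² = 81
v_rel = (2, -5),  |v_rel|² = 29;  v_rel·d = (2)·(11) + (-5)·(-9) = 67
29·t² − 134·t + 81 = 0  ⇒  m = 67² − 29·81 = 2140
m = 2140 > 0,  v_rel·d = 67 > 0  ⇒  inside

inside=yes margin=2140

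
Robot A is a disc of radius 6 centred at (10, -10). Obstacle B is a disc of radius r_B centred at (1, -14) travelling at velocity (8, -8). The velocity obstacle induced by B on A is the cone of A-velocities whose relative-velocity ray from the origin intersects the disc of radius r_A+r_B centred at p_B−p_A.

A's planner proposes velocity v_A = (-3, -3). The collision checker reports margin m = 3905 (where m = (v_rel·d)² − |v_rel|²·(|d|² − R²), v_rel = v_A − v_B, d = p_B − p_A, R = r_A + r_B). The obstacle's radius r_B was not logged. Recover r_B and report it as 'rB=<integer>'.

m = 3905
d = (-9, -4);  v_rel = (-11, 5),  |v_rel|² = 146
v_rel×d = (-11)·(-4) − (5)·(-9) = 89
since m = R²·146 − 89²:  R² = (7921 + 3905) / 146 = 81
R = √81 = 9  ⇒  r_B = 9 − 6 = 3

rB=3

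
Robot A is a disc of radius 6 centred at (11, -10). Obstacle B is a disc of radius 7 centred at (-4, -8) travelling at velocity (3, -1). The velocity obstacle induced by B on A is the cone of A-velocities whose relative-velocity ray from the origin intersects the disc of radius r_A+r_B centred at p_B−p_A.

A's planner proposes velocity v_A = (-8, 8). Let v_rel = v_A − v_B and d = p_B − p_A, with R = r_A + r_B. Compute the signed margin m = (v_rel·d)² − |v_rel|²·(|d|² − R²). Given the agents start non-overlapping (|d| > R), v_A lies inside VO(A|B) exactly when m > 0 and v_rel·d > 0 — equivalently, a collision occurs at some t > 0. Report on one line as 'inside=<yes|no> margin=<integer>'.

d = (-15, 2),  |d|² = 229;  R = 6+7 = 13,  c = 229−13² = 60
v_rel = (-11, 9),  |v_rel|² = 202;  v_rel·d = (-11)·(-15) + (9)·(2) = 183
202·t² − 366·t + 60 = 0  ⇒  m = 183² − 202·60 = 21369
m = 21369 > 0,  v_rel·d = 183 > 0  ⇒  inside

inside=yes margin=21369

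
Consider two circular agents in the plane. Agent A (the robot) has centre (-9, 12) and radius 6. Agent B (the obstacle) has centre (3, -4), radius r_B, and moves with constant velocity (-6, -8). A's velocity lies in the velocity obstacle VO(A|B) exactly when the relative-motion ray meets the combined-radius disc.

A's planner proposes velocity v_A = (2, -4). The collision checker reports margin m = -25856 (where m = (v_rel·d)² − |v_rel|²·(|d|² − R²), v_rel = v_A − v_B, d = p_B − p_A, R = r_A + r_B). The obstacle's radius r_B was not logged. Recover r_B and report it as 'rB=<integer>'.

m = -25856
d = (12, -16);  v_rel = (8, 4),  |v_rel|² = 80
v_rel×d = (8)·(-16) − (4)·(12) = -176
since m = R²·80 − (-176)²:  R² = (30976 + -25856) / 80 = 64
R = √64 = 8  ⇒  r_B = 8 − 6 = 2

rB=2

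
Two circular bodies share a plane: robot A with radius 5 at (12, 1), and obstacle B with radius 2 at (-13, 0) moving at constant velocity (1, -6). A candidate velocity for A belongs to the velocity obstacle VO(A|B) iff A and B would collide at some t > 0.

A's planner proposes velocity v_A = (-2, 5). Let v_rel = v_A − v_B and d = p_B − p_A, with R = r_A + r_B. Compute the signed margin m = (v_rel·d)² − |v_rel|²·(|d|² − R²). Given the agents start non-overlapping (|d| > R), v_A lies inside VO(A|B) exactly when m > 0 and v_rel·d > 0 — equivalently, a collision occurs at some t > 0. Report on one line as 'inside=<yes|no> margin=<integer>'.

d = (-25, -1),  |d|² = 626;  R = 5+2 = 7,  c = 626−7² = 577
v_rel = (-3, 11),  |v_rel|² = 130;  v_rel·d = (-3)·(-25) + (11)·(-1) = 64
130·t² − 128·t + 577 = 0  ⇒  m = 64² − 130·577 = -70914
m = -70914 < 0,  v_rel·d = 64 > 0  ⇒  outside

inside=no margin=-70914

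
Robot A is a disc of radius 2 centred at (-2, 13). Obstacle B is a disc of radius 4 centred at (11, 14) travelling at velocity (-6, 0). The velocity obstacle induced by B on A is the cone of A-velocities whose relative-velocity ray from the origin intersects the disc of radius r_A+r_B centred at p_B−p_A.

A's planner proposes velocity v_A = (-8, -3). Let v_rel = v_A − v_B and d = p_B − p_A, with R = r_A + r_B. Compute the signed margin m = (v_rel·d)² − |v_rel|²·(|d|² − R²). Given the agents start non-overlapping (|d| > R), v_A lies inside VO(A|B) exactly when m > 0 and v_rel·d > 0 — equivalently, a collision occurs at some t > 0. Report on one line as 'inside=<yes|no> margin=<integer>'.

d = (13, 1),  |d|² = 170;  R = 2+4 = 6,  c = 170−6² = 134
v_rel = (-2, -3),  |v_rel|² = 13;  v_rel·d = (-2)·(13) + (-3)·(1) = -29
13·t² + 58·t + 134 = 0  ⇒  m = (-29)² − 13·134 = -901
m = -901 < 0,  v_rel·d = -29 < 0  ⇒  outside

inside=no margin=-901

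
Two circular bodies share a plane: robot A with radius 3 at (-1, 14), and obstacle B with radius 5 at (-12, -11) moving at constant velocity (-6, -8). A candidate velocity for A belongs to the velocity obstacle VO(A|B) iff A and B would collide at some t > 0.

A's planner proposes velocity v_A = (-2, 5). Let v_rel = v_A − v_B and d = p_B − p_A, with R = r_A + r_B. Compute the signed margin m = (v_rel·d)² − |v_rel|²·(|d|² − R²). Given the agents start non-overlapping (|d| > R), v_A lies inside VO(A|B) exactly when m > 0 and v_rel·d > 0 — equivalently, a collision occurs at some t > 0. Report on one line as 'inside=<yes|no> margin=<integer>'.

d = (-11, -25),  |d|² = 746;  R = 3+5 = 8,  c = 746−8² = 682
v_rel = (4, 13),  |v_rel|² = 185;  v_rel·d = (4)·(-11) + (13)·(-25) = -369
185·t² + 738·t + 682 = 0  ⇒  m = (-369)² − 185·682 = 9991
m = 9991 > 0,  v_rel·d = -369 < 0  ⇒  outside

inside=no margin=9991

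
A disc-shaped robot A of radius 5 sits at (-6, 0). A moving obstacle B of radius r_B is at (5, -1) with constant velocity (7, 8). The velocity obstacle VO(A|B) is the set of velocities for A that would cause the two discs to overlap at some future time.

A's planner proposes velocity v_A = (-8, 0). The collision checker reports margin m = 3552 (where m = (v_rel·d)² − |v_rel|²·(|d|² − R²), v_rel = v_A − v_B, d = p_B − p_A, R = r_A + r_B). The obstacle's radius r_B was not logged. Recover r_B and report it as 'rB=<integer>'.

m = 3552
d = (11, -1);  v_rel = (-15, -8),  |v_rel|² = 289
v_rel×d = (-15)·(-1) − (-8)·(11) = 103
since m = R²·289 − 103²:  R² = (10609 + 3552) / 289 = 49
R = √49 = 7  ⇒  r_B = 7 − 5 = 2

rB=2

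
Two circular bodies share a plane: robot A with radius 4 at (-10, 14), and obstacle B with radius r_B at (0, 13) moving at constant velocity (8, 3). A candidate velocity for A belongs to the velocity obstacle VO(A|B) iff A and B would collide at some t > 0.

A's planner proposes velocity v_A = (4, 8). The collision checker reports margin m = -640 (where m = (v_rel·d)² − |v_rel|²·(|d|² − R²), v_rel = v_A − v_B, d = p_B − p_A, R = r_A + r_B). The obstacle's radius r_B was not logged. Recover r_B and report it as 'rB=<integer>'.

m = -640
d = (10, -1);  v_rel = (-4, 5),  |v_rel|² = 41
v_rel×d = (-4)·(-1) − (5)·(10) = -46
since m = R²·41 − (-46)²:  R² = (2116 + -640) / 41 = 36
R = √36 = 6  ⇒  r_B = 6 − 4 = 2

rB=2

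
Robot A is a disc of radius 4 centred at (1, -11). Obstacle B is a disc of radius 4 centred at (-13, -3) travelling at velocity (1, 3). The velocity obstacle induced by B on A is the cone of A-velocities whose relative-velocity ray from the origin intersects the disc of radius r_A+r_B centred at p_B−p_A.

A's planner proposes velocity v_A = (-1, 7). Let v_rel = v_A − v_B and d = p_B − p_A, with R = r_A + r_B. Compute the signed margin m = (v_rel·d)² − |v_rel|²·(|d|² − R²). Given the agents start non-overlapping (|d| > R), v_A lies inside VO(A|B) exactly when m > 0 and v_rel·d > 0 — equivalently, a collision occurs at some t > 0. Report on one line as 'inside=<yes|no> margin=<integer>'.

d = (-14, 8),  |d|² = 260;  R = 4+4 = 8,  c = 260−8² = 196
v_rel = (-2, 4),  |v_rel|² = 20;  v_rel·d = (-2)·(-14) + (4)·(8) = 60
20·t² − 120·t + 196 = 0  ⇒  m = 60² − 20·196 = -320
m = -320 < 0,  v_rel·d = 60 > 0  ⇒  outside

inside=no margin=-320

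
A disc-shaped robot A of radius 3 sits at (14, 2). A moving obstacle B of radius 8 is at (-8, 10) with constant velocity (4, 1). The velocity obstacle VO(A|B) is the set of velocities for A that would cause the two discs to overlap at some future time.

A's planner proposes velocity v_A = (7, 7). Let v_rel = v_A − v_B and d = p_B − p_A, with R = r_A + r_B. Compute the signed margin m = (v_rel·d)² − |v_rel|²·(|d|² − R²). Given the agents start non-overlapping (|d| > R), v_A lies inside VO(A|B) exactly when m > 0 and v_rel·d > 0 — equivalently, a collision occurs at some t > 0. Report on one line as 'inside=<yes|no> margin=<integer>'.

d = (-22, 8),  |d|² = 548;  R = 3+8 = 11,  c = 548−11² = 427
v_rel = (3, 6),  |v_rel|² = 45;  v_rel·d = (3)·(-22) + (6)·(8) = -18
45·t² + 36·t + 427 = 0  ⇒  m = (-18)² − 45·427 = -18891
m = -18891 < 0,  v_rel·d = -18 < 0  ⇒  outside

inside=no margin=-18891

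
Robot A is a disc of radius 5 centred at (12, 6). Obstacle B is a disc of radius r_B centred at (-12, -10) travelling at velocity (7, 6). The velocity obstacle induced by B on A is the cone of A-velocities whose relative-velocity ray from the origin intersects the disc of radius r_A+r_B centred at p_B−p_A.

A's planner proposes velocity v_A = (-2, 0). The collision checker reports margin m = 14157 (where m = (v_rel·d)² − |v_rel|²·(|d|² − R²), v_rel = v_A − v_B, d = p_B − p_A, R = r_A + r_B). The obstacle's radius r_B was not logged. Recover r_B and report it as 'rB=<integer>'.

m = 14157
d = (-24, -16);  v_rel = (-9, -6),  |v_rel|² = 117
v_rel×d = (-9)·(-16) − (-6)·(-24) = 0
since m = R²·117 − 0²:  R² = (0 + 14157) / 117 = 121
R = √121 = 11  ⇒  r_B = 11 − 5 = 6

rB=6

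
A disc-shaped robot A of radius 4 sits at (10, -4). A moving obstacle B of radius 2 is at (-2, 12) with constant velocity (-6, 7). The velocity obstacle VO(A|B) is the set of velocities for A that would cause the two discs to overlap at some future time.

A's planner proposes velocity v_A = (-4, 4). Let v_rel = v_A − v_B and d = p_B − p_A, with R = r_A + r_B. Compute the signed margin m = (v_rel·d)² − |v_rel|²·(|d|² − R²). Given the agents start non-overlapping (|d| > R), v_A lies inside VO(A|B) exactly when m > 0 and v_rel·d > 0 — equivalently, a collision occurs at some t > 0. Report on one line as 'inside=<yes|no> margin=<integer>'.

d = (-12, 16),  |d|² = 400;  R = 4+2 = 6,  c = 400−6² = 364
v_rel = (2, -3),  |v_rel|² = 13;  v_rel·d = (2)·(-12) + (-3)·(16) = -72
13·t² + 144·t + 364 = 0  ⇒  m = (-72)² − 13·364 = 452
m = 452 > 0,  v_rel·d = -72 < 0  ⇒  outside

inside=no margin=452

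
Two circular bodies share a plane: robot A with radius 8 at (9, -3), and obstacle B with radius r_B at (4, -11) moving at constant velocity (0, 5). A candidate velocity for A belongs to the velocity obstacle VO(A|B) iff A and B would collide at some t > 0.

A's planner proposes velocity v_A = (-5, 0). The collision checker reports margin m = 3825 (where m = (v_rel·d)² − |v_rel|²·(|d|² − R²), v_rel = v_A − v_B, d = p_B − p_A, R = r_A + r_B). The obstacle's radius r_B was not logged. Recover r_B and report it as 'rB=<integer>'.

m = 3825
d = (-5, -8);  v_rel = (-5, -5),  |v_rel|² = 50
v_rel×d = (-5)·(-8) − (-5)·(-5) = 15
since m = R²·50 − 15²:  R² = (225 + 3825) / 50 = 81
R = √81 = 9  ⇒  r_B = 9 − 8 = 1

rB=1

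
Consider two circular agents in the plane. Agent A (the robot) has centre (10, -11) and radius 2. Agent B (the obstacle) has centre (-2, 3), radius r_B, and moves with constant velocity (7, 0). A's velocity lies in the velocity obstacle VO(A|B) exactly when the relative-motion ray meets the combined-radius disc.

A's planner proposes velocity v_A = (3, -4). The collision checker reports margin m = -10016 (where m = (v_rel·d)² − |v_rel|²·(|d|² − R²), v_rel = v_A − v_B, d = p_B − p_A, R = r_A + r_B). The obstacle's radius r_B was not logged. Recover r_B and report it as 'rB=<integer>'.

m = -10016
d = (-12, 14);  v_rel = (-4, -4),  |v_rel|² = 32
v_rel×d = (-4)·(14) − (-4)·(-12) = -104
since m = R²·32 − (-104)²:  R² = (10816 + -10016) / 32 = 25
R = √25 = 5  ⇒  r_B = 5 − 2 = 3

rB=3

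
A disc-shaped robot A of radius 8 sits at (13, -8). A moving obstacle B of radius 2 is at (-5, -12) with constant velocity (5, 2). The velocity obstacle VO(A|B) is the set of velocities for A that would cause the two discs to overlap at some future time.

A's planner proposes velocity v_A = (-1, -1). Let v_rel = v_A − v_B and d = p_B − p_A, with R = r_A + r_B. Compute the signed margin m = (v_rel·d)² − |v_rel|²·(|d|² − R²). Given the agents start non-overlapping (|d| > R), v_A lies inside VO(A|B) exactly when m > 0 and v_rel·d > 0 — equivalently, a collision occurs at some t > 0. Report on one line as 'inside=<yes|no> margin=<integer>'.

d = (-18, -4),  |d|² = 340;  R = 8+2 = 10,  c = 340−10² = 240
v_rel = (-6, -3),  |v_rel|² = 45;  v_rel·d = (-6)·(-18) + (-3)·(-4) = 120
45·t² − 240·t + 240 = 0  ⇒  m = 120² − 45·240 = 3600
m = 3600 > 0,  v_rel·d = 120 > 0  ⇒  inside

inside=yes margin=3600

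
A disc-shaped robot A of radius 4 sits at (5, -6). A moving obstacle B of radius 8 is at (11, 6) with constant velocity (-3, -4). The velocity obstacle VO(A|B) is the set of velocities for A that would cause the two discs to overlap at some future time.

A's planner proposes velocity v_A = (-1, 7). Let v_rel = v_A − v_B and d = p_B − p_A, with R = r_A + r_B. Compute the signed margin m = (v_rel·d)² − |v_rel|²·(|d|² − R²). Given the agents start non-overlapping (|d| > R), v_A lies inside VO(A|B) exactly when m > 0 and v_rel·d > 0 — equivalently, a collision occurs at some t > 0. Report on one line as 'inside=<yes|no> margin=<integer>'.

d = (6, 12),  |d|² = 180;  R = 4+8 = 12,  c = 180−12² = 36
v_rel = (2, 11),  |v_rel|² = 125;  v_rel·d = (2)·(6) + (11)·(12) = 144
125·t² − 288·t + 36 = 0  ⇒  m = 144² − 125·36 = 16236
m = 16236 > 0,  v_rel·d = 144 > 0  ⇒  inside

inside=yes margin=16236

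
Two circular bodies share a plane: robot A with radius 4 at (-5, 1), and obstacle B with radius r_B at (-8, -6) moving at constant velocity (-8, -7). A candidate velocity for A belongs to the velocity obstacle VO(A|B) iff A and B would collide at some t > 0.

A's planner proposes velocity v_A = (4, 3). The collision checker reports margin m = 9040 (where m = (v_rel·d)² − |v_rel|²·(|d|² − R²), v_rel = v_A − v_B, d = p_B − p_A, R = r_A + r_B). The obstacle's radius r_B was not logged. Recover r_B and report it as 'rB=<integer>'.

m = 9040
d = (-3, -7);  v_rel = (12, 10),  |v_rel|² = 244
v_rel×d = (12)·(-7) − (10)·(-3) = -54
since m = R²·244 − (-54)²:  R² = (2916 + 9040) / 244 = 49
R = √49 = 7  ⇒  r_B = 7 − 4 = 3

rB=3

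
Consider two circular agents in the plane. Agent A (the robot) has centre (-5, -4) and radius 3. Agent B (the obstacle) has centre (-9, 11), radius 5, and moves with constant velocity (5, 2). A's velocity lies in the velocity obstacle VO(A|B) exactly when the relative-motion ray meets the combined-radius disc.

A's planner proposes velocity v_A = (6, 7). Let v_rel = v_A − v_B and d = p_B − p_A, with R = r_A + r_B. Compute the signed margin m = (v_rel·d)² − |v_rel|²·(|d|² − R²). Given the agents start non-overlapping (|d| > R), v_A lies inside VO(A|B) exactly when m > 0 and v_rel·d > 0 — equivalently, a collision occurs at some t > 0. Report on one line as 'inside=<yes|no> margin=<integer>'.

d = (-4, 15),  |d|² = 241;  R = 3+5 = 8,  c = 241−8² = 177
v_rel = (1, 5),  |v_rel|² = 26;  v_rel·d = (1)·(-4) + (5)·(15) = 71
26·t² − 142·t + 177 = 0  ⇒  m = 71² − 26·177 = 439
m = 439 > 0,  v_rel·d = 71 > 0  ⇒  inside

inside=yes margin=439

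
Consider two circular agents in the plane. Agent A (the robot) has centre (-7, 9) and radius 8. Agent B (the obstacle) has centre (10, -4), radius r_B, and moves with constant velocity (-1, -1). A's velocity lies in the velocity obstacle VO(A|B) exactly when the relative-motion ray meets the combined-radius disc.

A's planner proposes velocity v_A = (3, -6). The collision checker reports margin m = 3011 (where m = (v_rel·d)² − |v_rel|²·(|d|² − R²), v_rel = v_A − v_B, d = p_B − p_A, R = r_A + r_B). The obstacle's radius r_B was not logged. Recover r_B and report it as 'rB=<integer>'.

m = 3011
d = (17, -13);  v_rel = (4, -5),  |v_rel|² = 41
v_rel×d = (4)·(-13) − (-5)·(17) = 33
since m = R²·41 − 33²:  R² = (1089 + 3011) / 41 = 100
R = √100 = 10  ⇒  r_B = 10 − 8 = 2

rB=2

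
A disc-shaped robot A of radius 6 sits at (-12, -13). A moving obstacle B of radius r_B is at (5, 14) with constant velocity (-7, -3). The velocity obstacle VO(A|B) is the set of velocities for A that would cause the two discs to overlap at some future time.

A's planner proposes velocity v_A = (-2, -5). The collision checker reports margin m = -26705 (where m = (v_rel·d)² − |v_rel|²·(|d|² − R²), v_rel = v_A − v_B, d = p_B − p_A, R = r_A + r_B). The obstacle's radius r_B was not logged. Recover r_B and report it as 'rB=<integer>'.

m = -26705
d = (17, 27);  v_rel = (5, -2),  |v_rel|² = 29
v_rel×d = (5)·(27) − (-2)·(17) = 169
since m = R²·29 − 169²:  R² = (28561 + -26705) / 29 = 64
R = √64 = 8  ⇒  r_B = 8 − 6 = 2

rB=2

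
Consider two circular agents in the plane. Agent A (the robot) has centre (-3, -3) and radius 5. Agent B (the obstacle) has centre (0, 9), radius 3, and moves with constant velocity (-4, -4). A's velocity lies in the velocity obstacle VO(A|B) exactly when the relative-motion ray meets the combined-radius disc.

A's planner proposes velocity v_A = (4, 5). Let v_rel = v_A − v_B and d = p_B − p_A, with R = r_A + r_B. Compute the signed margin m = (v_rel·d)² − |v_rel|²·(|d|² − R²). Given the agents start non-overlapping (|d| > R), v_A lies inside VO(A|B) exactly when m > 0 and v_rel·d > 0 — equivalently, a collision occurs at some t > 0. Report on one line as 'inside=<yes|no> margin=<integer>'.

d = (3, 12),  |d|² = 153;  R = 5+3 = 8,  c = 153−8² = 89
v_rel = (8, 9),  |v_rel|² = 145;  v_rel·d = (8)·(3) + (9)·(12) = 132
145·t² − 264·t + 89 = 0  ⇒  m = 132² − 145·89 = 4519
m = 4519 > 0,  v_rel·d = 132 > 0  ⇒  inside

inside=yes margin=4519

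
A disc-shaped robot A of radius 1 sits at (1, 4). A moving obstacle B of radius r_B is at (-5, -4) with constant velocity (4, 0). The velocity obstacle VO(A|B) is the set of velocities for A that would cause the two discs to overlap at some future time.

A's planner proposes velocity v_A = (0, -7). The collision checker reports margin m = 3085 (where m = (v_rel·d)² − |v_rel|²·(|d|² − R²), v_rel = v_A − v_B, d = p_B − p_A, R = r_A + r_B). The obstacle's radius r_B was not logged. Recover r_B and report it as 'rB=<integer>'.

m = 3085
d = (-6, -8);  v_rel = (-4, -7),  |v_rel|² = 65
v_rel×d = (-4)·(-8) − (-7)·(-6) = -10
since m = R²·65 − (-10)²:  R² = (100 + 3085) / 65 = 49
R = √49 = 7  ⇒  r_B = 7 − 1 = 6

rB=6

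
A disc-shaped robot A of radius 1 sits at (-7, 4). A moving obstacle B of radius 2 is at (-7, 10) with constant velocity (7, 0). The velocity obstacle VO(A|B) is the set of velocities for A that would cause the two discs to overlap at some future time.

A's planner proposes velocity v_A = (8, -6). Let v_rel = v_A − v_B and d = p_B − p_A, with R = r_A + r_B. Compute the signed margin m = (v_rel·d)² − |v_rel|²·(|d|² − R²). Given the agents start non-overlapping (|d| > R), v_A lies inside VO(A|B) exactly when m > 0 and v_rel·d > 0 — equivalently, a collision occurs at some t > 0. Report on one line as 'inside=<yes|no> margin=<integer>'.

d = (0, 6),  |d|² = 36;  R = 1+2 = 3,  c = 36−3² = 27
v_rel = (1, -6),  |v_rel|² = 37;  v_rel·d = (1)·(0) + (-6)·(6) = -36
37·t² + 72·t + 27 = 0  ⇒  m = (-36)² − 37·27 = 297
m = 297 > 0,  v_rel·d = -36 < 0  ⇒  outside

inside=no margin=297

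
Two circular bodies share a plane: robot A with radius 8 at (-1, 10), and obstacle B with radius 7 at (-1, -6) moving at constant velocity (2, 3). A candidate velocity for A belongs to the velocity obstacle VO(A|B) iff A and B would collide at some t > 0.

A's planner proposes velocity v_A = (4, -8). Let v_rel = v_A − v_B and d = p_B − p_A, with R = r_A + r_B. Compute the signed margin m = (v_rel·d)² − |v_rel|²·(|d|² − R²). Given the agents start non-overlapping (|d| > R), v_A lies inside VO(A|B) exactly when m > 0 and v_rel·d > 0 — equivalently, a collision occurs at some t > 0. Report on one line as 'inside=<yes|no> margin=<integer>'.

d = (0, -16),  |d|² = 256;  R = 8+7 = 15,  c = 256−15² = 31
v_rel = (2, -11),  |v_rel|² = 125;  v_rel·d = (2)·(0) + (-11)·(-16) = 176
125·t² − 352·t + 31 = 0  ⇒  m = 176² − 125·31 = 27101
m = 27101 > 0,  v_rel·d = 176 > 0  ⇒  inside

inside=yes margin=27101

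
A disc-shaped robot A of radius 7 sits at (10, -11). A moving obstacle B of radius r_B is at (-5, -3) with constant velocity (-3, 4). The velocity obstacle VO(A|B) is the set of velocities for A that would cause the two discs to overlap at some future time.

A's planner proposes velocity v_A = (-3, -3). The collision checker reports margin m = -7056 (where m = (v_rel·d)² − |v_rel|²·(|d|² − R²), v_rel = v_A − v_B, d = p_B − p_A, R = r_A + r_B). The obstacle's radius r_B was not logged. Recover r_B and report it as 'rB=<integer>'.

m = -7056
d = (-15, 8);  v_rel = (0, -7),  |v_rel|² = 49
v_rel×d = (0)·(8) − (-7)·(-15) = -105
since m = R²·49 − (-105)²:  R² = (11025 + -7056) / 49 = 81
R = √81 = 9  ⇒  r_B = 9 − 7 = 2

rB=2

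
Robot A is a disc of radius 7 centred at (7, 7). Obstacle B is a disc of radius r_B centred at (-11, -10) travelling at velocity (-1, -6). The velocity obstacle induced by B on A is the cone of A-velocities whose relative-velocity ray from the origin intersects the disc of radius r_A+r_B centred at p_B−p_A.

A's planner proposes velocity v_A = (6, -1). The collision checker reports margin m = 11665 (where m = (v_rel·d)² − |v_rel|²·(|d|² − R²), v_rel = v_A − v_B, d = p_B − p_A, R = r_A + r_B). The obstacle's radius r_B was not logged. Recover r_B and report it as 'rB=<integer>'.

m = 11665
d = (-18, -17);  v_rel = (7, 5),  |v_rel|² = 74
v_rel×d = (7)·(-17) − (5)·(-18) = -29
since m = R²·74 − (-29)²:  R² = (841 + 11665) / 74 = 169
R = √169 = 13  ⇒  r_B = 13 − 7 = 6

rB=6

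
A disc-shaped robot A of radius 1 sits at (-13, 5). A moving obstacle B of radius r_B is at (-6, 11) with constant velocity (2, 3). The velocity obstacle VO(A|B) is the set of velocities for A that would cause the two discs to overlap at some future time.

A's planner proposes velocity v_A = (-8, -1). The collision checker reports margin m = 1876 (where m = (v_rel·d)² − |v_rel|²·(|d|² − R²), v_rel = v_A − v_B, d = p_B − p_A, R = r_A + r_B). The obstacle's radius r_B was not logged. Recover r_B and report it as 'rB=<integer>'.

m = 1876
d = (7, 6);  v_rel = (-10, -4),  |v_rel|² = 116
v_rel×d = (-10)·(6) − (-4)·(7) = -32
since m = R²·116 − (-32)²:  R² = (1024 + 1876) / 116 = 25
R = √25 = 5  ⇒  r_B = 5 − 1 = 4

rB=4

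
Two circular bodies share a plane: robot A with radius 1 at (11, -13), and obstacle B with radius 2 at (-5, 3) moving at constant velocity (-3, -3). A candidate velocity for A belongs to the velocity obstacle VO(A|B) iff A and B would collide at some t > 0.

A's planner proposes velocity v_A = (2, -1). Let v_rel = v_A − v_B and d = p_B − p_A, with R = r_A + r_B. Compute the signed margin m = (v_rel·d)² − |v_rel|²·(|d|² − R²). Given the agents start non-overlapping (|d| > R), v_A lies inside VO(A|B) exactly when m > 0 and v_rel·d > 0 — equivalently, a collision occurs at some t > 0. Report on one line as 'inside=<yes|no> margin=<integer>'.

d = (-16, 16),  |d|² = 512;  R = 1+2 = 3,  c = 512−3² = 503
v_rel = (5, 2),  |v_rel|² = 29;  v_rel·d = (5)·(-16) + (2)·(16) = -48
29·t² + 96·t + 503 = 0  ⇒  m = (-48)² − 29·503 = -12283
m = -12283 < 0,  v_rel·d = -48 < 0  ⇒  outside

inside=no margin=-12283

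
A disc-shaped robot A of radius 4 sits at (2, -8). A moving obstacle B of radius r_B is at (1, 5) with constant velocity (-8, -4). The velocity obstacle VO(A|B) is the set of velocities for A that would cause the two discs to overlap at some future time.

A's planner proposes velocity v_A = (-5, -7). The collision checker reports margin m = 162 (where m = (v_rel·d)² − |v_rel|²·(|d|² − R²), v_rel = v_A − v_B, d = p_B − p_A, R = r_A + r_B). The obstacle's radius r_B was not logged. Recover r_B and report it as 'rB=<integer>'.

m = 162
d = (-1, 13);  v_rel = (3, -3),  |v_rel|² = 18
v_rel×d = (3)·(13) − (-3)·(-1) = 36
since m = R²·18 − 36²:  R² = (1296 + 162) / 18 = 81
R = √81 = 9  ⇒  r_B = 9 − 4 = 5

rB=5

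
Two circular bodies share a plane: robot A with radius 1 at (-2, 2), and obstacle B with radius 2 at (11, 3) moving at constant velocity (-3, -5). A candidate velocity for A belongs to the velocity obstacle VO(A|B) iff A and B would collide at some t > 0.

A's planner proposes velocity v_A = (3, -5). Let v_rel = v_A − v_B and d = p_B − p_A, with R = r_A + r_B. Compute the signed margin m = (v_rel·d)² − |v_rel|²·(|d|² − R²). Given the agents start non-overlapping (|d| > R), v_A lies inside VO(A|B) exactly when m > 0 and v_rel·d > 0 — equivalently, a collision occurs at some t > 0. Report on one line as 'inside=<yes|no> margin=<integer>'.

d = (13, 1),  |d|² = 170;  R = 1+2 = 3,  c = 170−3² = 161
v_rel = (6, 0),  |v_rel|² = 36;  v_rel·d = (6)·(13) + (0)·(1) = 78
36·t² − 156·t + 161 = 0  ⇒  m = 78² − 36·161 = 288
m = 288 > 0,  v_rel·d = 78 > 0  ⇒  inside

inside=yes margin=288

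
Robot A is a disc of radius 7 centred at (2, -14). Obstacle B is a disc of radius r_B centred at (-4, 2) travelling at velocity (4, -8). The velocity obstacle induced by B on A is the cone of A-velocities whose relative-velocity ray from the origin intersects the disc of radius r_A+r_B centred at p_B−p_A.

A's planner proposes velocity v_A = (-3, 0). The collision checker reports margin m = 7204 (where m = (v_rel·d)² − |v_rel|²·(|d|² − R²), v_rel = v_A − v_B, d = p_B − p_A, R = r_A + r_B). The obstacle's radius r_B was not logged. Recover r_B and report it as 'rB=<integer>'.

m = 7204
d = (-6, 16);  v_rel = (-7, 8),  |v_rel|² = 113
v_rel×d = (-7)·(16) − (8)·(-6) = -64
since m = R²·113 − (-64)²:  R² = (4096 + 7204) / 113 = 100
R = √100 = 10  ⇒  r_B = 10 − 7 = 3

rB=3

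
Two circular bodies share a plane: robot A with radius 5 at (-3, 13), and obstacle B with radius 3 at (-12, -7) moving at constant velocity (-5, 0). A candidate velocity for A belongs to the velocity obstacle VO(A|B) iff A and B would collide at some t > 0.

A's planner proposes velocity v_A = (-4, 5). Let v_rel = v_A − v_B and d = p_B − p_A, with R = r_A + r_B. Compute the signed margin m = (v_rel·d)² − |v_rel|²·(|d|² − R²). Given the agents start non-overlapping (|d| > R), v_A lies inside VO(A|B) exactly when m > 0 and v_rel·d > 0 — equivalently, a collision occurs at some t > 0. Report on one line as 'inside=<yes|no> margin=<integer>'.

d = (-9, -20),  |d|² = 481;  R = 5+3 = 8,  c = 481−8² = 417
v_rel = (1, 5),  |v_rel|² = 26;  v_rel·d = (1)·(-9) + (5)·(-20) = -109
26·t² + 218·t + 417 = 0  ⇒  m = (-109)² − 26·417 = 1039
m = 1039 > 0,  v_rel·d = -109 < 0  ⇒  outside

inside=no margin=1039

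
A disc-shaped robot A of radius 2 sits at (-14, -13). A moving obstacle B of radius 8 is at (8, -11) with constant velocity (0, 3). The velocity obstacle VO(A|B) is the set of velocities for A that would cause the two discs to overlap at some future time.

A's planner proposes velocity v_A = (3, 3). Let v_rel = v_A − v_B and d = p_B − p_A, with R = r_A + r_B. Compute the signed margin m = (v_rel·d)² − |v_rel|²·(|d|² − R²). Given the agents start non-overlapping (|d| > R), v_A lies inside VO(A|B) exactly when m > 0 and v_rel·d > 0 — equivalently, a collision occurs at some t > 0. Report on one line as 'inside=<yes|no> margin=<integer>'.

d = (22, 2),  |d|² = 488;  R = 2+8 = 10,  c = 488−10² = 388
v_rel = (3, 0),  |v_rel|² = 9;  v_rel·d = (3)·(22) + (0)·(2) = 66
9·t² − 132·t + 388 = 0  ⇒  m = 66² − 9·388 = 864
m = 864 > 0,  v_rel·d = 66 > 0  ⇒  inside

inside=yes margin=864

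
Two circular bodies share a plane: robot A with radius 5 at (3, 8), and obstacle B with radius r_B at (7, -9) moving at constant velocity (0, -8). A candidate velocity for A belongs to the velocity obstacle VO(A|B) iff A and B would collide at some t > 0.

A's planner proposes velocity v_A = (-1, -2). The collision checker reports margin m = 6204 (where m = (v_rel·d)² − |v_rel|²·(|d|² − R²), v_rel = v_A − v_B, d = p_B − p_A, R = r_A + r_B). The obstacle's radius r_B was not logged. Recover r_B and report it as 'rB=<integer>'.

m = 6204
d = (4, -17);  v_rel = (-1, 6),  |v_rel|² = 37
v_rel×d = (-1)·(-17) − (6)·(4) = -7
since m = R²·37 − (-7)²:  R² = (49 + 6204) / 37 = 169
R = √169 = 13  ⇒  r_B = 13 − 5 = 8

rB=8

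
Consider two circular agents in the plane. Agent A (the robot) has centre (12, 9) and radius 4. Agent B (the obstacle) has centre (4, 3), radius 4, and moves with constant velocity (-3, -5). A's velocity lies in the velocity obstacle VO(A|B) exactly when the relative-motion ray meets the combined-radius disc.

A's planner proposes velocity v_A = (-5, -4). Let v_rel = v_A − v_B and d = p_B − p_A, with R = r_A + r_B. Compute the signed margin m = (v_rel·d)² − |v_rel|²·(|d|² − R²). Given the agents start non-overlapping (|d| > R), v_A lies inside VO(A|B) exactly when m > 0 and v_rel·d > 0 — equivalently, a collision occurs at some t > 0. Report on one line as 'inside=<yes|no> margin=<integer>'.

d = (-8, -6),  |d|² = 100;  R = 4+4 = 8,  c = 100−8² = 36
v_rel = (-2, 1),  |v_rel|² = 5;  v_rel·d = (-2)·(-8) + (1)·(-6) = 10
5·t² − 20·t + 36 = 0  ⇒  m = 10² − 5·36 = -80
m = -80 < 0,  v_rel·d = 10 > 0  ⇒  outside

inside=no margin=-80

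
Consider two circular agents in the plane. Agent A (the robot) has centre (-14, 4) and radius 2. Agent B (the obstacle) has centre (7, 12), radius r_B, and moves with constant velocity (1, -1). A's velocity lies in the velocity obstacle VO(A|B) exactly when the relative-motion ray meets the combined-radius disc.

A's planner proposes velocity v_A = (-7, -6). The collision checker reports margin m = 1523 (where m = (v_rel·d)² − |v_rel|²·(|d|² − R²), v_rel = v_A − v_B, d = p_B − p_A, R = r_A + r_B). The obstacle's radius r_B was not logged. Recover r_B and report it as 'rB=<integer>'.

m = 1523
d = (21, 8);  v_rel = (-8, -5),  |v_rel|² = 89
v_rel×d = (-8)·(8) − (-5)·(21) = 41
since m = R²·89 − 41²:  R² = (1681 + 1523) / 89 = 36
R = √36 = 6  ⇒  r_B = 6 − 2 = 4

rB=4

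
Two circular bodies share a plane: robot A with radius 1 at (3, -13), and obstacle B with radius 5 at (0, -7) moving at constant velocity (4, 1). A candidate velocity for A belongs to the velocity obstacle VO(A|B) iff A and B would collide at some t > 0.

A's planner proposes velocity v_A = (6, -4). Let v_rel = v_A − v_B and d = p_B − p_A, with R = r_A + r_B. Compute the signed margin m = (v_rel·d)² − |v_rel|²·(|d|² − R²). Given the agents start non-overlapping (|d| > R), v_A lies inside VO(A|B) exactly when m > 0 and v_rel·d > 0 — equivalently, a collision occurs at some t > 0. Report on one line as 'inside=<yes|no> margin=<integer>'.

d = (-3, 6),  |d|² = 45;  R = 1+5 = 6,  c = 45−6² = 9
v_rel = (2, -5),  |v_rel|² = 29;  v_rel·d = (2)·(-3) + (-5)·(6) = -36
29·t² + 72·t + 9 = 0  ⇒  m = (-36)² − 29·9 = 1035
m = 1035 > 0,  v_rel·d = -36 < 0  ⇒  outside

inside=no margin=1035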